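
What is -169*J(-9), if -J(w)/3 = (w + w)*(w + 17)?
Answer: -73008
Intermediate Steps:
J(w) = -6*w*(17 + w) (J(w) = -3*(w + w)*(w + 17) = -3*2*w*(17 + w) = -6*w*(17 + w))
-169*J(-9) = -(-1014)*(-9)*(17 - 9) = -(-1014)*(-9)*8 = -169*432 = -73008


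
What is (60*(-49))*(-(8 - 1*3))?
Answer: 14700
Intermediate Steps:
(60*(-49))*(-(8 - 1*3)) = -(-2940)*(8 - 3) = -(-2940)*5 = -2940*(-5) = 14700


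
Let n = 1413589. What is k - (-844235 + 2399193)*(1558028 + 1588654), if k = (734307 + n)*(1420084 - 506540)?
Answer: -2930760845932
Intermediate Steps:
k = 1962197503424 (k = (734307 + 1413589)*(1420084 - 506540) = 2147896*913544 = 1962197503424)
k - (-844235 + 2399193)*(1558028 + 1588654) = 1962197503424 - (-844235 + 2399193)*(1558028 + 1588654) = 1962197503424 - 1554958*3146682 = 1962197503424 - 1*4892958349356 = 1962197503424 - 4892958349356 = -2930760845932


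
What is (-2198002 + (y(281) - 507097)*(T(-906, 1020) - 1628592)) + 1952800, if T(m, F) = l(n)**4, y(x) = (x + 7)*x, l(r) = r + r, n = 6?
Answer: 685218138462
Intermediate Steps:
l(r) = 2*r
y(x) = x*(7 + x) (y(x) = (7 + x)*x = x*(7 + x))
T(m, F) = 20736 (T(m, F) = (2*6)**4 = 12**4 = 20736)
(-2198002 + (y(281) - 507097)*(T(-906, 1020) - 1628592)) + 1952800 = (-2198002 + (281*(7 + 281) - 507097)*(20736 - 1628592)) + 1952800 = (-2198002 + (281*288 - 507097)*(-1607856)) + 1952800 = (-2198002 + (80928 - 507097)*(-1607856)) + 1952800 = (-2198002 - 426169*(-1607856)) + 1952800 = (-2198002 + 685218383664) + 1952800 = 685216185662 + 1952800 = 685218138462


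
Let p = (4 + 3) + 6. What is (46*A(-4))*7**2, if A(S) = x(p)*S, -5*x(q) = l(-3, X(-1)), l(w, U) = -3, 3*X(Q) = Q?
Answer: -27048/5 ≈ -5409.6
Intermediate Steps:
X(Q) = Q/3
p = 13 (p = 7 + 6 = 13)
x(q) = 3/5 (x(q) = -1/5*(-3) = 3/5)
A(S) = 3*S/5
(46*A(-4))*7**2 = (46*((3/5)*(-4)))*7**2 = (46*(-12/5))*49 = -552/5*49 = -27048/5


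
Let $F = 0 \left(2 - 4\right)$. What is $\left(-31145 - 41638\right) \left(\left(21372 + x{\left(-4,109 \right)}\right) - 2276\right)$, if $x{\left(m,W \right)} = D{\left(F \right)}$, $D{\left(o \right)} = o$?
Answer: $-1389864168$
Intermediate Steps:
$F = 0$ ($F = 0 \left(-2\right) = 0$)
$x{\left(m,W \right)} = 0$
$\left(-31145 - 41638\right) \left(\left(21372 + x{\left(-4,109 \right)}\right) - 2276\right) = \left(-31145 - 41638\right) \left(\left(21372 + 0\right) - 2276\right) = - 72783 \left(21372 - 2276\right) = \left(-72783\right) 19096 = -1389864168$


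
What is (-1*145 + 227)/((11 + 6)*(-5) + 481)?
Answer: 41/198 ≈ 0.20707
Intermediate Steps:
(-1*145 + 227)/((11 + 6)*(-5) + 481) = (-145 + 227)/(17*(-5) + 481) = 82/(-85 + 481) = 82/396 = 82*(1/396) = 41/198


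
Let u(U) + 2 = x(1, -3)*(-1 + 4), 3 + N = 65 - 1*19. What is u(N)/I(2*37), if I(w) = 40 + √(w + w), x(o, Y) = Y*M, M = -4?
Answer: 340/363 - 17*√37/363 ≈ 0.65177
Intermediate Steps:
x(o, Y) = -4*Y (x(o, Y) = Y*(-4) = -4*Y)
N = 43 (N = -3 + (65 - 1*19) = -3 + (65 - 19) = -3 + 46 = 43)
u(U) = 34 (u(U) = -2 + (-4*(-3))*(-1 + 4) = -2 + 12*3 = -2 + 36 = 34)
I(w) = 40 + √2*√w (I(w) = 40 + √(2*w) = 40 + √2*√w)
u(N)/I(2*37) = 34/(40 + √2*√(2*37)) = 34/(40 + √2*√74) = 34/(40 + 2*√37)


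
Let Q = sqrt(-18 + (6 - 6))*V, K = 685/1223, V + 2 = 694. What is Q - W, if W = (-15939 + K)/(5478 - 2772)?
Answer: 237716/40359 + 2076*I*sqrt(2) ≈ 5.89 + 2935.9*I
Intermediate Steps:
V = 692 (V = -2 + 694 = 692)
K = 685/1223 (K = 685*(1/1223) = 685/1223 ≈ 0.56010)
Q = 2076*I*sqrt(2) (Q = sqrt(-18 + (6 - 6))*692 = sqrt(-18 + 0)*692 = sqrt(-18)*692 = (3*I*sqrt(2))*692 = 2076*I*sqrt(2) ≈ 2935.9*I)
W = -237716/40359 (W = (-15939 + 685/1223)/(5478 - 2772) = -19492712/1223/2706 = -19492712/1223*1/2706 = -237716/40359 ≈ -5.8900)
Q - W = 2076*I*sqrt(2) - 1*(-237716/40359) = 2076*I*sqrt(2) + 237716/40359 = 237716/40359 + 2076*I*sqrt(2)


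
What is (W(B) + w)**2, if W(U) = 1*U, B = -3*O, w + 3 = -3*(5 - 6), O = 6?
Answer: 324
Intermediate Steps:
w = 0 (w = -3 - 3*(5 - 6) = -3 - 3*(-1) = -3 + 3 = 0)
B = -18 (B = -3*6 = -18)
W(U) = U
(W(B) + w)**2 = (-18 + 0)**2 = (-18)**2 = 324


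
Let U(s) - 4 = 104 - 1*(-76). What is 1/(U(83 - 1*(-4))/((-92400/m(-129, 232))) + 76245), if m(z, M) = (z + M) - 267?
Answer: 5775/440316761 ≈ 1.3116e-5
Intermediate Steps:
m(z, M) = -267 + M + z (m(z, M) = (M + z) - 267 = -267 + M + z)
U(s) = 184 (U(s) = 4 + (104 - 1*(-76)) = 4 + (104 + 76) = 4 + 180 = 184)
1/(U(83 - 1*(-4))/((-92400/m(-129, 232))) + 76245) = 1/(184/((-92400/(-267 + 232 - 129))) + 76245) = 1/(184/((-92400/(-164))) + 76245) = 1/(184/((-92400*(-1/164))) + 76245) = 1/(184/(23100/41) + 76245) = 1/(184*(41/23100) + 76245) = 1/(1886/5775 + 76245) = 1/(440316761/5775) = 5775/440316761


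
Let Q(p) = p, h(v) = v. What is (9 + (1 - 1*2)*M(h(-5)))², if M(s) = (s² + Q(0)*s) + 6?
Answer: 484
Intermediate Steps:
M(s) = 6 + s² (M(s) = (s² + 0*s) + 6 = (s² + 0) + 6 = s² + 6 = 6 + s²)
(9 + (1 - 1*2)*M(h(-5)))² = (9 + (1 - 1*2)*(6 + (-5)²))² = (9 + (1 - 2)*(6 + 25))² = (9 - 1*31)² = (9 - 31)² = (-22)² = 484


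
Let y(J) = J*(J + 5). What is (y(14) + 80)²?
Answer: 119716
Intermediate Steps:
y(J) = J*(5 + J)
(y(14) + 80)² = (14*(5 + 14) + 80)² = (14*19 + 80)² = (266 + 80)² = 346² = 119716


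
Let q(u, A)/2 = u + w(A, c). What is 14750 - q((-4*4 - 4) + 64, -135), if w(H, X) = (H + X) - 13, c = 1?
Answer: 14956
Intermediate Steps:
w(H, X) = -13 + H + X
q(u, A) = -24 + 2*A + 2*u (q(u, A) = 2*(u + (-13 + A + 1)) = 2*(u + (-12 + A)) = 2*(-12 + A + u) = -24 + 2*A + 2*u)
14750 - q((-4*4 - 4) + 64, -135) = 14750 - (-24 + 2*(-135) + 2*((-4*4 - 4) + 64)) = 14750 - (-24 - 270 + 2*((-16 - 4) + 64)) = 14750 - (-24 - 270 + 2*(-20 + 64)) = 14750 - (-24 - 270 + 2*44) = 14750 - (-24 - 270 + 88) = 14750 - 1*(-206) = 14750 + 206 = 14956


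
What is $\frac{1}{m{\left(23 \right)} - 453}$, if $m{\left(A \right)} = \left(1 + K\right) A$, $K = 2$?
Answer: $- \frac{1}{384} \approx -0.0026042$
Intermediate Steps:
$m{\left(A \right)} = 3 A$ ($m{\left(A \right)} = \left(1 + 2\right) A = 3 A$)
$\frac{1}{m{\left(23 \right)} - 453} = \frac{1}{3 \cdot 23 - 453} = \frac{1}{69 - 453} = \frac{1}{-384} = - \frac{1}{384}$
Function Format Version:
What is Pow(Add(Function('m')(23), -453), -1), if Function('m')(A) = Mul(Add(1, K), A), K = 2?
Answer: Rational(-1, 384) ≈ -0.0026042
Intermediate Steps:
Function('m')(A) = Mul(3, A) (Function('m')(A) = Mul(Add(1, 2), A) = Mul(3, A))
Pow(Add(Function('m')(23), -453), -1) = Pow(Add(Mul(3, 23), -453), -1) = Pow(Add(69, -453), -1) = Pow(-384, -1) = Rational(-1, 384)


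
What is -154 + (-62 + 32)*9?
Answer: -424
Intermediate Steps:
-154 + (-62 + 32)*9 = -154 - 30*9 = -154 - 270 = -424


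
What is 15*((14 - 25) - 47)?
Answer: -870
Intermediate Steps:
15*((14 - 25) - 47) = 15*(-11 - 47) = 15*(-58) = -870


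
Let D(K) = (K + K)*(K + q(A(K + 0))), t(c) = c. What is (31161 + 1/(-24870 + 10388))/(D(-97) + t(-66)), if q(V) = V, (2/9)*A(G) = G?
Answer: 451273601/1497916706 ≈ 0.30127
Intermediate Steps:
A(G) = 9*G/2
D(K) = 11*K² (D(K) = (K + K)*(K + 9*(K + 0)/2) = (2*K)*(K + 9*K/2) = (2*K)*(11*K/2) = 11*K²)
(31161 + 1/(-24870 + 10388))/(D(-97) + t(-66)) = (31161 + 1/(-24870 + 10388))/(11*(-97)² - 66) = (31161 + 1/(-14482))/(11*9409 - 66) = (31161 - 1/14482)/(103499 - 66) = (451273601/14482)/103433 = (451273601/14482)*(1/103433) = 451273601/1497916706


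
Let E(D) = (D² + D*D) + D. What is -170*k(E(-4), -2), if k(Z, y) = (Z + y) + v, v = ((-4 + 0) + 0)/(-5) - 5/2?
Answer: -4131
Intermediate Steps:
v = -17/10 (v = (-4 + 0)*(-⅕) - 5*½ = -4*(-⅕) - 5/2 = ⅘ - 5/2 = -17/10 ≈ -1.7000)
E(D) = D + 2*D² (E(D) = (D² + D²) + D = 2*D² + D = D + 2*D²)
k(Z, y) = -17/10 + Z + y (k(Z, y) = (Z + y) - 17/10 = -17/10 + Z + y)
-170*k(E(-4), -2) = -170*(-17/10 - 4*(1 + 2*(-4)) - 2) = -170*(-17/10 - 4*(1 - 8) - 2) = -170*(-17/10 - 4*(-7) - 2) = -170*(-17/10 + 28 - 2) = -170*243/10 = -4131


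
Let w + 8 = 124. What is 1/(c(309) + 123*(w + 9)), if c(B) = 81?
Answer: 1/15456 ≈ 6.4700e-5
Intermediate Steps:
w = 116 (w = -8 + 124 = 116)
1/(c(309) + 123*(w + 9)) = 1/(81 + 123*(116 + 9)) = 1/(81 + 123*125) = 1/(81 + 15375) = 1/15456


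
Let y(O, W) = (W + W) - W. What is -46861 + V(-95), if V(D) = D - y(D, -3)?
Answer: -46953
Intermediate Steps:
y(O, W) = W (y(O, W) = 2*W - W = W)
V(D) = 3 + D (V(D) = D - 1*(-3) = D + 3 = 3 + D)
-46861 + V(-95) = -46861 + (3 - 95) = -46861 - 92 = -46953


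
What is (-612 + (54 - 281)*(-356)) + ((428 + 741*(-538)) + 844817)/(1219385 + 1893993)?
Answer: 249693362187/3113378 ≈ 80200.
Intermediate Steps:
(-612 + (54 - 281)*(-356)) + ((428 + 741*(-538)) + 844817)/(1219385 + 1893993) = (-612 - 227*(-356)) + ((428 - 398658) + 844817)/3113378 = (-612 + 80812) + (-398230 + 844817)*(1/3113378) = 80200 + 446587*(1/3113378) = 80200 + 446587/3113378 = 249693362187/3113378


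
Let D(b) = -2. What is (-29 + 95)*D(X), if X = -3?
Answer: -132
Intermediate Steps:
(-29 + 95)*D(X) = (-29 + 95)*(-2) = 66*(-2) = -132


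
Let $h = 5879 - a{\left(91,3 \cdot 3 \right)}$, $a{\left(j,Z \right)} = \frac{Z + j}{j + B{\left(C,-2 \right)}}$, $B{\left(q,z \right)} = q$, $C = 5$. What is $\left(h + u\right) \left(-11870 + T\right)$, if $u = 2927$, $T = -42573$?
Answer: $- \frac{11504840317}{24} \approx -4.7937 \cdot 10^{8}$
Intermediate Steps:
$a{\left(j,Z \right)} = \frac{Z + j}{5 + j}$ ($a{\left(j,Z \right)} = \frac{Z + j}{j + 5} = \frac{Z + j}{5 + j}$)
$h = \frac{141071}{24}$ ($h = 5879 - \frac{3 \cdot 3 + 91}{5 + 91} = 5879 - \frac{9 + 91}{96} = 5879 - \frac{1}{96} \cdot 100 = 5879 - \frac{25}{24} = \frac{141071}{24} \approx 5878.0$)
$\left(h + u\right) \left(-11870 + T\right) = \left(\frac{141071}{24} + 2927\right) \left(-11870 - 42573\right) = \frac{211319}{24} \left(-54443\right) = - \frac{11504840317}{24}$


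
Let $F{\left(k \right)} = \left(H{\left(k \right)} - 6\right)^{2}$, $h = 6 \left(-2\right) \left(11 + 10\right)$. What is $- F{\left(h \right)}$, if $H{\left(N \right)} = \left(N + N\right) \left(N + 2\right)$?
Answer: $-15874488036$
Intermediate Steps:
$H{\left(N \right)} = 2 N \left(2 + N\right)$
$h = -252$ ($h = \left(-12\right) 21 = -252$)
$F{\left(k \right)} = \left(-6 + 2 k \left(2 + k\right)\right)^{2}$ ($F{\left(k \right)} = \left(2 k \left(2 + k\right) - 6\right)^{2} = \left(-6 + 2 k \left(2 + k\right)\right)^{2}$)
$- F{\left(h \right)} = - 4 \left(-3 - 252 \left(2 - 252\right)\right)^{2} = - 4 \left(-3 - -63000\right)^{2} = - 4 \left(-3 + 63000\right)^{2} = - 4 \cdot 62997^{2} = - 4 \cdot 3968622009 = \left(-1\right) 15874488036 = -15874488036$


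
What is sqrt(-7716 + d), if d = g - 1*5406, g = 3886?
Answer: 2*I*sqrt(2309) ≈ 96.104*I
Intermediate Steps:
d = -1520 (d = 3886 - 1*5406 = 3886 - 5406 = -1520)
sqrt(-7716 + d) = sqrt(-7716 - 1520) = sqrt(-9236) = 2*I*sqrt(2309)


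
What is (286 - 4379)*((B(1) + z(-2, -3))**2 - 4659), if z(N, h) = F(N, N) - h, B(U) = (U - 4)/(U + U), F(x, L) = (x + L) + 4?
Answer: 76240311/4 ≈ 1.9060e+7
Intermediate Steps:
F(x, L) = 4 + L + x (F(x, L) = (L + x) + 4 = 4 + L + x)
B(U) = (-4 + U)/(2*U) (B(U) = (-4 + U)/((2*U)) = (-4 + U)*(1/(2*U)) = (-4 + U)/(2*U))
z(N, h) = 4 - h + 2*N (z(N, h) = (4 + N + N) - h = (4 + 2*N) - h = 4 - h + 2*N)
(286 - 4379)*((B(1) + z(-2, -3))**2 - 4659) = (286 - 4379)*(((1/2)*(-4 + 1)/1 + (4 - 1*(-3) + 2*(-2)))**2 - 4659) = -4093*(((1/2)*1*(-3) + (4 + 3 - 4))**2 - 4659) = -4093*((-3/2 + 3)**2 - 4659) = -4093*((3/2)**2 - 4659) = -4093*(9/4 - 4659) = -4093*(-18627/4) = 76240311/4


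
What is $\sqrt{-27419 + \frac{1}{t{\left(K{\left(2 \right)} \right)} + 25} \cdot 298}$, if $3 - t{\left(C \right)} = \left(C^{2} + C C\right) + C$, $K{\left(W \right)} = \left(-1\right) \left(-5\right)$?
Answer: $\frac{i \sqrt{2221833}}{9} \approx 165.62 i$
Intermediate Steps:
$K{\left(W \right)} = 5$
$t{\left(C \right)} = 3 - C - 2 C^{2}$ ($t{\left(C \right)} = 3 - \left(\left(C^{2} + C C\right) + C\right) = 3 - \left(\left(C^{2} + C^{2}\right) + C\right) = 3 - \left(2 C^{2} + C\right) = 3 - \left(C + 2 C^{2}\right) = 3 - C - 2 C^{2}$)
$\sqrt{-27419 + \frac{1}{t{\left(K{\left(2 \right)} \right)} + 25} \cdot 298} = \sqrt{-27419 + \frac{1}{\left(3 - 5 - 2 \cdot 5^{2}\right) + 25} \cdot 298} = \sqrt{-27419 + \frac{1}{\left(3 - 5 - 50\right) + 25} \cdot 298} = \sqrt{-27419 + \frac{1}{-52 + 25} \cdot 298} = \sqrt{-27419 + \frac{1}{-27} \cdot 298} = \sqrt{-27419 - \frac{298}{27}} = \sqrt{- \frac{740611}{27}} = \frac{i \sqrt{2221833}}{9}$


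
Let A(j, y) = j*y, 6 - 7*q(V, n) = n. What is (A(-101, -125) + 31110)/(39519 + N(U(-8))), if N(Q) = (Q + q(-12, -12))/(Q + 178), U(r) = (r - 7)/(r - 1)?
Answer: 165012155/149105276 ≈ 1.1067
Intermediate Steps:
q(V, n) = 6/7 - n/7
U(r) = (-7 + r)/(-1 + r)
N(Q) = (18/7 + Q)/(178 + Q) (N(Q) = (Q + (6/7 - ⅐*(-12)))/(Q + 178) = (Q + (6/7 + 12/7))/(178 + Q) = (Q + 18/7)/(178 + Q) = (18/7 + Q)/(178 + Q))
(A(-101, -125) + 31110)/(39519 + N(U(-8))) = (-101*(-125) + 31110)/(39519 + (18/7 + (-7 - 8)/(-1 - 8))/(178 + (-7 - 8)/(-1 - 8))) = (12625 + 31110)/(39519 + (18/7 - 15/(-9))/(178 - 15/(-9))) = 43735/(39519 + (18/7 - ⅑*(-15))/(178 - ⅑*(-15))) = 43735/(39519 + (18/7 + 5/3)/(178 + 5/3)) = 43735/(39519 + (89/21)/(539/3)) = 43735/(39519 + (3/539)*(89/21)) = 43735/(39519 + 89/3773) = 43735/(149105276/3773) = 43735*(3773/149105276) = 165012155/149105276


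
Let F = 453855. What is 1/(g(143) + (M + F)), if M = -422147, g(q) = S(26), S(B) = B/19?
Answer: 19/602478 ≈ 3.1536e-5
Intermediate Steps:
S(B) = B/19 (S(B) = B*(1/19) = B/19)
g(q) = 26/19 (g(q) = (1/19)*26 = 26/19)
1/(g(143) + (M + F)) = 1/(26/19 + (-422147 + 453855)) = 1/(26/19 + 31708) = 1/(602478/19) = 19/602478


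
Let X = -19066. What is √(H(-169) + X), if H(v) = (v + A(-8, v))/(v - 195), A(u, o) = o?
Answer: I*√3736754/14 ≈ 138.08*I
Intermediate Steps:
H(v) = 2*v/(-195 + v) (H(v) = (v + v)/(v - 195) = (2*v)/(-195 + v) = 2*v/(-195 + v))
√(H(-169) + X) = √(2*(-169)/(-195 - 169) - 19066) = √(2*(-169)/(-364) - 19066) = √(2*(-169)*(-1/364) - 19066) = √(13/14 - 19066) = √(-266911/14) = I*√3736754/14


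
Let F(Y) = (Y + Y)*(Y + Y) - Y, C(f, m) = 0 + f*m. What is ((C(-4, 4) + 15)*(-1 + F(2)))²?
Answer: 169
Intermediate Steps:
C(f, m) = f*m
F(Y) = -Y + 4*Y² (F(Y) = (2*Y)*(2*Y) - Y = 4*Y² - Y = -Y + 4*Y²)
((C(-4, 4) + 15)*(-1 + F(2)))² = ((-4*4 + 15)*(-1 + 2*(-1 + 4*2)))² = ((-16 + 15)*(-1 + 2*(-1 + 8)))² = (-(-1 + 2*7))² = (-(-1 + 14))² = (-1*13)² = (-13)² = 169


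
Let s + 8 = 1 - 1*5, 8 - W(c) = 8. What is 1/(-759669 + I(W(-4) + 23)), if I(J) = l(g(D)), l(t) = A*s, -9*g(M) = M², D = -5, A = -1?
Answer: -1/759657 ≈ -1.3164e-6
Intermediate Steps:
W(c) = 0 (W(c) = 8 - 1*8 = 8 - 8 = 0)
s = -12 (s = -8 + (1 - 1*5) = -8 + (1 - 5) = -8 - 4 = -12)
g(M) = -M²/9
l(t) = 12 (l(t) = -1*(-12) = 12)
I(J) = 12
1/(-759669 + I(W(-4) + 23)) = 1/(-759669 + 12) = 1/(-759657) = -1/759657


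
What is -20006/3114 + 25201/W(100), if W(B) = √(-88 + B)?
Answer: -10003/1557 + 25201*√3/6 ≈ 7268.5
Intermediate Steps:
-20006/3114 + 25201/W(100) = -20006/3114 + 25201/(√(-88 + 100)) = -20006*1/3114 + 25201/(√12) = -10003/1557 + 25201/((2*√3)) = -10003/1557 + 25201*(√3/6) = -10003/1557 + 25201*√3/6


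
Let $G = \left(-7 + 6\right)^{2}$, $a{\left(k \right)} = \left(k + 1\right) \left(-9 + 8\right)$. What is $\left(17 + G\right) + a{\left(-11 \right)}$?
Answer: $28$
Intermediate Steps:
$a{\left(k \right)} = -1 - k$ ($a{\left(k \right)} = \left(1 + k\right) \left(-1\right) = -1 - k$)
$G = 1$ ($G = \left(-1\right)^{2} = 1$)
$\left(17 + G\right) + a{\left(-11 \right)} = \left(17 + 1\right) - -10 = 18 + \left(-1 + 11\right) = 18 + 10 = 28$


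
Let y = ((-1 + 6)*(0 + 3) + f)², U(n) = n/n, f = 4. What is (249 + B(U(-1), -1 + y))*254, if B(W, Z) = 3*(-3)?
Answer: 60960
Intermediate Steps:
U(n) = 1
y = 361 (y = ((-1 + 6)*(0 + 3) + 4)² = (5*3 + 4)² = (15 + 4)² = 19² = 361)
B(W, Z) = -9
(249 + B(U(-1), -1 + y))*254 = (249 - 9)*254 = 240*254 = 60960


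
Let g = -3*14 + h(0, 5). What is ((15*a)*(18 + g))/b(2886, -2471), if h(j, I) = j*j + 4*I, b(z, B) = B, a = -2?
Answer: -120/2471 ≈ -0.048563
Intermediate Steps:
h(j, I) = j**2 + 4*I
g = -22 (g = -3*14 + (0**2 + 4*5) = -42 + (0 + 20) = -42 + 20 = -22)
((15*a)*(18 + g))/b(2886, -2471) = ((15*(-2))*(18 - 22))/(-2471) = -30*(-4)*(-1/2471) = 120*(-1/2471) = -120/2471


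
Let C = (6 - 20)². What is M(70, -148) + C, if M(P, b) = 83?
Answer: 279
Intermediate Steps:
C = 196 (C = (-14)² = 196)
M(70, -148) + C = 83 + 196 = 279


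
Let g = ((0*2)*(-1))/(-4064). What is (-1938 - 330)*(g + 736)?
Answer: -1669248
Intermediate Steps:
g = 0 (g = (0*(-1))*(-1/4064) = 0*(-1/4064) = 0)
(-1938 - 330)*(g + 736) = (-1938 - 330)*(0 + 736) = -2268*736 = -1669248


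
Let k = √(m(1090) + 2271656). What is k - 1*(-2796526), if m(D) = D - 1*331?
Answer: 2796526 + √2272415 ≈ 2.7980e+6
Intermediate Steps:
m(D) = -331 + D (m(D) = D - 331 = -331 + D)
k = √2272415 (k = √((-331 + 1090) + 2271656) = √(759 + 2271656) = √2272415 ≈ 1507.5)
k - 1*(-2796526) = √2272415 - 1*(-2796526) = √2272415 + 2796526 = 2796526 + √2272415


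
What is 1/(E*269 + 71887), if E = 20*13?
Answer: 1/141827 ≈ 7.0508e-6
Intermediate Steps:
E = 260
1/(E*269 + 71887) = 1/(260*269 + 71887) = 1/(69940 + 71887) = 1/141827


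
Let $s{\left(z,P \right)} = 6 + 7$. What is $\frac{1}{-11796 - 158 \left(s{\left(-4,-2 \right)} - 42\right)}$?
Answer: $- \frac{1}{7214} \approx -0.00013862$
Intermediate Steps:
$s{\left(z,P \right)} = 13$
$\frac{1}{-11796 - 158 \left(s{\left(-4,-2 \right)} - 42\right)} = \frac{1}{-11796 - 158 \left(13 - 42\right)} = \frac{1}{-11796 - -4582} = \frac{1}{-11796 + 4582} = \frac{1}{-7214} = - \frac{1}{7214}$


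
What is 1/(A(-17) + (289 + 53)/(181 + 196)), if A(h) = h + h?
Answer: -377/12476 ≈ -0.030218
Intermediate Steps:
A(h) = 2*h
1/(A(-17) + (289 + 53)/(181 + 196)) = 1/(2*(-17) + (289 + 53)/(181 + 196)) = 1/(-34 + 342/377) = 1/(-12476/377) = -377/12476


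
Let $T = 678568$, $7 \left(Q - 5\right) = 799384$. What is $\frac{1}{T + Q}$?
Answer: $\frac{7}{5549395} \approx 1.2614 \cdot 10^{-6}$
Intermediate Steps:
$Q = \frac{799419}{7}$ ($Q = 5 + \frac{1}{7} \cdot 799384 = 5 + \frac{799384}{7} = \frac{799419}{7} \approx 1.142 \cdot 10^{5}$)
$\frac{1}{T + Q} = \frac{1}{678568 + \frac{799419}{7}} = \frac{1}{\frac{5549395}{7}} = \frac{7}{5549395}$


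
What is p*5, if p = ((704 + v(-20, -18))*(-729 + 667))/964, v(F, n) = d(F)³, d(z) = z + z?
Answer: 4905440/241 ≈ 20355.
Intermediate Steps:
d(z) = 2*z
v(F, n) = 8*F³ (v(F, n) = (2*F)³ = 8*F³)
p = 981088/241 (p = ((704 + 8*(-20)³)*(-729 + 667))/964 = ((704 + 8*(-8000))*(-62))*(1/964) = ((704 - 64000)*(-62))*(1/964) = -63296*(-62)*(1/964) = 3924352*(1/964) = 981088/241 ≈ 4070.9)
p*5 = (981088/241)*5 = 4905440/241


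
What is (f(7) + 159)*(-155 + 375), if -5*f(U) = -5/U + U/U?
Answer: 244772/7 ≈ 34967.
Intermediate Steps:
f(U) = -⅕ + 1/U (f(U) = -(-5/U + U/U)/5 = -(-5/U + 1)/5 = -(1 - 5/U)/5 = -⅕ + 1/U)
(f(7) + 159)*(-155 + 375) = ((⅕)*(5 - 1*7)/7 + 159)*(-155 + 375) = ((⅕)*(⅐)*(5 - 7) + 159)*220 = ((⅕)*(⅐)*(-2) + 159)*220 = (-2/35 + 159)*220 = (5563/35)*220 = 244772/7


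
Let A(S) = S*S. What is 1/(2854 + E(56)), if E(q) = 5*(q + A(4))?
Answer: 1/3214 ≈ 0.00031114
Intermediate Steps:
A(S) = S**2
E(q) = 80 + 5*q (E(q) = 5*(q + 4**2) = 5*(q + 16) = 5*(16 + q) = 80 + 5*q)
1/(2854 + E(56)) = 1/(2854 + (80 + 5*56)) = 1/(2854 + (80 + 280)) = 1/(2854 + 360) = 1/3214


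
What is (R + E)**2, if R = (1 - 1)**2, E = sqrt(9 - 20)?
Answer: -11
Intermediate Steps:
E = I*sqrt(11) (E = sqrt(-11) = I*sqrt(11) ≈ 3.3166*I)
R = 0 (R = 0**2 = 0)
(R + E)**2 = (0 + I*sqrt(11))**2 = (I*sqrt(11))**2 = -11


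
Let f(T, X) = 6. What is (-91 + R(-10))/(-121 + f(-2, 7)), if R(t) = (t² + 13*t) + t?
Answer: 131/115 ≈ 1.1391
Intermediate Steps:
R(t) = t² + 14*t
(-91 + R(-10))/(-121 + f(-2, 7)) = (-91 - 10*(14 - 10))/(-121 + 6) = (-91 - 10*4)/(-115) = (-91 - 40)*(-1/115) = -131*(-1/115) = 131/115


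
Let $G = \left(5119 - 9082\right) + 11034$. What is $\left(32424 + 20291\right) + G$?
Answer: $59786$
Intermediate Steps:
$G = 7071$ ($G = -3963 + 11034 = 7071$)
$\left(32424 + 20291\right) + G = \left(32424 + 20291\right) + 7071 = 52715 + 7071 = 59786$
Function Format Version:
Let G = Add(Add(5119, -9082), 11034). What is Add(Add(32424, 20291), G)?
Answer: 59786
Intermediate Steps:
G = 7071 (G = Add(-3963, 11034) = 7071)
Add(Add(32424, 20291), G) = Add(Add(32424, 20291), 7071) = Add(52715, 7071) = 59786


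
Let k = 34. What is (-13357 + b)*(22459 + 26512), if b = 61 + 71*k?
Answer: -532902422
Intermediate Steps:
b = 2475 (b = 61 + 71*34 = 61 + 2414 = 2475)
(-13357 + b)*(22459 + 26512) = (-13357 + 2475)*(22459 + 26512) = -10882*48971 = -532902422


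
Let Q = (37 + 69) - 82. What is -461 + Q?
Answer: -437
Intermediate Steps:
Q = 24 (Q = 106 - 82 = 24)
-461 + Q = -461 + 24 = -437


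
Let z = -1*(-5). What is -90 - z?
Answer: -95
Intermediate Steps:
z = 5
-90 - z = -90 - 1*5 = -90 - 5 = -95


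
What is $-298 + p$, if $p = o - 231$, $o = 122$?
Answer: $-407$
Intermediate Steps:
$p = -109$ ($p = 122 - 231 = -109$)
$-298 + p = -298 - 109 = -407$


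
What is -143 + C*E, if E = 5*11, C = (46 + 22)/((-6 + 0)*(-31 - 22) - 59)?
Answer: -33297/259 ≈ -128.56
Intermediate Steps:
C = 68/259 (C = 68/(-6*(-53) - 59) = 68/(318 - 59) = 68/259 ≈ 0.26255)
E = 55
-143 + C*E = -143 + (68/259)*55 = -143 + 3740/259 = -33297/259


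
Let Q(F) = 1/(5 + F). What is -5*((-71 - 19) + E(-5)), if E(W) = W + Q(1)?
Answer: 2845/6 ≈ 474.17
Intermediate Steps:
E(W) = ⅙ + W (E(W) = W + 1/(5 + 1) = W + 1/6 = W + ⅙ = ⅙ + W)
-5*((-71 - 19) + E(-5)) = -5*((-71 - 19) + (⅙ - 5)) = -5*(-90 - 29/6) = -5*(-569/6) = 2845/6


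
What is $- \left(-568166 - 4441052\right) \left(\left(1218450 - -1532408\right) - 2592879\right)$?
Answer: $791351250422$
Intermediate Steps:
$- \left(-568166 - 4441052\right) \left(\left(1218450 - -1532408\right) - 2592879\right) = - \left(-5009218\right) \left(\left(1218450 + 1532408\right) - 2592879\right) = - \left(-5009218\right) \left(2750858 - 2592879\right) = - \left(-5009218\right) 157979 = \left(-1\right) \left(-791351250422\right) = 791351250422$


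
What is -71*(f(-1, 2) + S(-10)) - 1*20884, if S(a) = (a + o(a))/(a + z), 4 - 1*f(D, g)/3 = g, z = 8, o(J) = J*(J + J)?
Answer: -14565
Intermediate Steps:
o(J) = 2*J² (o(J) = J*(2*J) = 2*J²)
f(D, g) = 12 - 3*g
S(a) = (a + 2*a²)/(8 + a) (S(a) = (a + 2*a²)/(a + 8) = (a + 2*a²)/(8 + a))
-71*(f(-1, 2) + S(-10)) - 1*20884 = -71*((12 - 3*2) - 10*(1 + 2*(-10))/(8 - 10)) - 1*20884 = -71*((12 - 6) - 10*(1 - 20)/(-2)) - 20884 = -71*(6 - 10*(-½)*(-19)) - 20884 = -71*(6 - 95) - 20884 = -71*(-89) - 20884 = 6319 - 20884 = -14565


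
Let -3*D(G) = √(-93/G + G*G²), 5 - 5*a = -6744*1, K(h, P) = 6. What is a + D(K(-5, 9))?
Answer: 6749/5 - √802/6 ≈ 1345.1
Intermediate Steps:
a = 6749/5 (a = 1 - (-6744)/5 = 1 - ⅕*(-6744) = 1 + 6744/5 = 6749/5 ≈ 1349.8)
D(G) = -√(G³ - 93/G)/3 (D(G) = -√(-93/G + G*G²)/3 = -√(-93/G + G³)/3 = -√(G³ - 93/G)/3)
a + D(K(-5, 9)) = 6749/5 - √6*√(-93 + 6⁴)/6/3 = 6749/5 - √6*√(-93 + 1296)/6/3 = 6749/5 - √802/2/3 = 6749/5 - √802/6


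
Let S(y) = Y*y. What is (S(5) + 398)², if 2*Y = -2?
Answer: 154449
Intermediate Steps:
Y = -1 (Y = (½)*(-2) = -1)
S(y) = -y
(S(5) + 398)² = (-1*5 + 398)² = (-5 + 398)² = 393² = 154449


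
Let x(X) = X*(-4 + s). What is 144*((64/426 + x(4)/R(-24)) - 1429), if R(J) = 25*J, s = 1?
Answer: -365208888/1775 ≈ -2.0575e+5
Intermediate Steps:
x(X) = -3*X (x(X) = X*(-4 + 1) = X*(-3) = -3*X)
144*((64/426 + x(4)/R(-24)) - 1429) = 144*((64/426 + (-3*4)/((25*(-24)))) - 1429) = 144*((64*(1/426) - 12/(-600)) - 1429) = 144*((32/213 - 12*(-1/600)) - 1429) = 144*((32/213 + 1/50) - 1429) = 144*(1813/10650 - 1429) = 144*(-15217037/10650) = -365208888/1775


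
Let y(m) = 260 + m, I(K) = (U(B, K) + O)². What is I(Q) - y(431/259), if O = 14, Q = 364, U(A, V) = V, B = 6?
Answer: 36939185/259 ≈ 1.4262e+5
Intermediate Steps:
I(K) = (14 + K)² (I(K) = (K + 14)² = (14 + K)²)
I(Q) - y(431/259) = (14 + 364)² - (260 + 431/259) = 378² - (260 + 431*(1/259)) = 142884 - (260 + 431/259) = 142884 - 1*67771/259 = 142884 - 67771/259 = 36939185/259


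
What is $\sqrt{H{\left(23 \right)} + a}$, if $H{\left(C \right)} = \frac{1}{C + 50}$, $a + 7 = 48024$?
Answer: $\frac{\sqrt{255882666}}{73} \approx 219.13$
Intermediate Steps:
$a = 48017$ ($a = -7 + 48024 = 48017$)
$H{\left(C \right)} = \frac{1}{50 + C}$
$\sqrt{H{\left(23 \right)} + a} = \sqrt{\frac{1}{50 + 23} + 48017} = \sqrt{\frac{1}{73} + 48017} = \sqrt{\frac{3505242}{73}} = \frac{\sqrt{255882666}}{73}$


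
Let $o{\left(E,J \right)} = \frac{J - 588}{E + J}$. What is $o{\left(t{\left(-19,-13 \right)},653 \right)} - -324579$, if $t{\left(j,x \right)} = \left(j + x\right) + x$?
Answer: $\frac{197344097}{608} \approx 3.2458 \cdot 10^{5}$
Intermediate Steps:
$t{\left(j,x \right)} = j + 2 x$
$o{\left(E,J \right)} = \frac{-588 + J}{E + J}$
$o{\left(t{\left(-19,-13 \right)},653 \right)} - -324579 = \frac{-588 + 653}{\left(-19 + 2 \left(-13\right)\right) + 653} - -324579 = \frac{1}{\left(-19 - 26\right) + 653} \cdot 65 + 324579 = \frac{1}{-45 + 653} \cdot 65 + 324579 = \frac{1}{608} \cdot 65 + 324579 = \frac{65}{608} + 324579 = \frac{197344097}{608}$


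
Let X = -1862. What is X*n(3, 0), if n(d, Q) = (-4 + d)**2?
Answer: -1862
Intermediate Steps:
X*n(3, 0) = -1862*(-4 + 3)**2 = -1862*(-1)**2 = -1862*1 = -1862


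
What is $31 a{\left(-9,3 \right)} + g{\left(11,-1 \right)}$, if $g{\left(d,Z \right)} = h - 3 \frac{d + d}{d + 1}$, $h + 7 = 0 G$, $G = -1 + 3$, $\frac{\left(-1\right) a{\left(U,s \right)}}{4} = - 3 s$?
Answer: $\frac{2207}{2} \approx 1103.5$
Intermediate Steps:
$a{\left(U,s \right)} = 12 s$ ($a{\left(U,s \right)} = - 4 \left(- 3 s\right) = 12 s$)
$G = 2$
$h = -7$ ($h = -7 + 0 \cdot 2 = -7 + 0 = -7$)
$g{\left(d,Z \right)} = -7 - \frac{6 d}{1 + d}$ ($g{\left(d,Z \right)} = -7 - 3 \frac{d + d}{d + 1} = -7 - 3 \frac{2 d}{1 + d} = -7 - \frac{6 d}{1 + d}$)
$31 a{\left(-9,3 \right)} + g{\left(11,-1 \right)} = 31 \cdot 12 \cdot 3 + \frac{-7 - 143}{1 + 11} = 31 \cdot 36 + \frac{-7 - 143}{12} = 1116 + \frac{1}{12} \left(-150\right) = 1116 - \frac{25}{2} = \frac{2207}{2}$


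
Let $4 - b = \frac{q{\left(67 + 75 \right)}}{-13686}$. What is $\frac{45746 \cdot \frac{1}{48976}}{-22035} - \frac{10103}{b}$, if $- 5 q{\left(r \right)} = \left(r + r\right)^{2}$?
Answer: $- \frac{46630844696223259}{13021999799640} \approx -3580.9$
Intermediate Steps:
$q{\left(r \right)} = - \frac{4 r^{2}}{5}$ ($q{\left(r \right)} = - \frac{\left(r + r\right)^{2}}{5} = - \frac{\left(2 r\right)^{2}}{5} = - \frac{4 r^{2}}{5}$)
$b = \frac{96532}{34215}$ ($b = 4 - \frac{\left(- \frac{4}{5}\right) \left(67 + 75\right)^{2}}{-13686} = 4 - - \frac{4 \cdot 142^{2}}{5} \left(- \frac{1}{13686}\right) = 4 - \left(- \frac{4}{5}\right) 20164 \left(- \frac{1}{13686}\right) = 4 - \left(- \frac{80656}{5}\right) \left(- \frac{1}{13686}\right) = 4 - \frac{40328}{34215} = \frac{96532}{34215} \approx 2.8213$)
$\frac{45746 \cdot \frac{1}{48976}}{-22035} - \frac{10103}{b} = \frac{45746 \cdot \frac{1}{48976}}{-22035} - \frac{10103}{\frac{96532}{34215}} = 45746 \cdot \frac{1}{48976} \left(- \frac{1}{22035}\right) - \frac{345674145}{96532} = \frac{22873}{24488} \left(- \frac{1}{22035}\right) - \frac{345674145}{96532} = - \frac{22873}{539593080} - \frac{345674145}{96532} = - \frac{46630844696223259}{13021999799640}$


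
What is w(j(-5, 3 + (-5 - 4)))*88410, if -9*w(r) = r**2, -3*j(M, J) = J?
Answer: -117880/3 ≈ -39293.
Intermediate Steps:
j(M, J) = -J/3
w(r) = -r**2/9
w(j(-5, 3 + (-5 - 4)))*88410 = -(3 + (-5 - 4))**2/9/9*88410 = -(3 - 9)**2/9/9*88410 = -(-1/3*(-6))**2/9*88410 = -1/9*2**2*88410 = -1/9*4*88410 = -4/9*88410 = -117880/3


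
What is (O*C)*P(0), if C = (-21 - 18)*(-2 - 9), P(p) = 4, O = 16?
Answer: 27456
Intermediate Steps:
C = 429 (C = -39*(-11) = 429)
(O*C)*P(0) = (16*429)*4 = 6864*4 = 27456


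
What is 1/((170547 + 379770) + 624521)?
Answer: 1/1174838 ≈ 8.5118e-7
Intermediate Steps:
1/((170547 + 379770) + 624521) = 1/(550317 + 624521) = 1/1174838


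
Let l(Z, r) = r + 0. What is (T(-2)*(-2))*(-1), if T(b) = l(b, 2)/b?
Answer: -2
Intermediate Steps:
l(Z, r) = r
T(b) = 2/b
(T(-2)*(-2))*(-1) = ((2/(-2))*(-2))*(-1) = ((2*(-½))*(-2))*(-1) = -1*(-2)*(-1) = 2*(-1) = -2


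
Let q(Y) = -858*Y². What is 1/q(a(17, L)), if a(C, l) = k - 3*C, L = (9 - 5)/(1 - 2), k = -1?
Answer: -1/2320032 ≈ -4.3103e-7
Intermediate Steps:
L = -4 (L = 4/(-1) = 4*(-1) = -4)
a(C, l) = -1 - 3*C
1/q(a(17, L)) = 1/(-858*(-1 - 3*17)²) = 1/(-858*(-1 - 51)²) = 1/(-858*(-52)²) = 1/(-858*2704) = 1/(-2320032) = -1/2320032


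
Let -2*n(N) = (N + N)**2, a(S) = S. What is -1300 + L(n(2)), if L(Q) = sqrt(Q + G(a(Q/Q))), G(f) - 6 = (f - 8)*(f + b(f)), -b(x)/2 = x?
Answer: -1300 + sqrt(5) ≈ -1297.8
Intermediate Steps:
b(x) = -2*x
n(N) = -2*N**2 (n(N) = -(N + N)**2/2 = -4*N**2/2 = -2*N**2)
G(f) = 6 - f*(-8 + f) (G(f) = 6 + (f - 8)*(f - 2*f) = 6 + (-8 + f)*(-f) = 6 - f*(-8 + f))
L(Q) = sqrt(13 + Q) (L(Q) = sqrt(Q + (6 - (Q/Q)**2 + 8*(Q/Q))) = sqrt(Q + (6 - 1*1**2 + 8*1)) = sqrt(Q + (6 - 1*1 + 8)) = sqrt(Q + (6 - 1 + 8)) = sqrt(Q + 13) = sqrt(13 + Q))
-1300 + L(n(2)) = -1300 + sqrt(13 - 2*2**2) = -1300 + sqrt(13 - 2*4) = -1300 + sqrt(13 - 8) = -1300 + sqrt(5)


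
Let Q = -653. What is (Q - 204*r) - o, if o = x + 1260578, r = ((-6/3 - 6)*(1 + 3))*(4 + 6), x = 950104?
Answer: -2146055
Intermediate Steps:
r = -320 (r = ((-6*1/3 - 6)*4)*10 = ((-2 - 6)*4)*10 = -8*4*10 = -32*10 = -320)
o = 2210682 (o = 950104 + 1260578 = 2210682)
(Q - 204*r) - o = (-653 - 204*(-320)) - 1*2210682 = (-653 + 65280) - 2210682 = 64627 - 2210682 = -2146055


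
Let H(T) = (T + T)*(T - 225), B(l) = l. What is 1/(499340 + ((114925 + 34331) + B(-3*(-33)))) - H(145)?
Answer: 15049724001/648695 ≈ 23200.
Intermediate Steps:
H(T) = 2*T*(-225 + T) (H(T) = (2*T)*(-225 + T) = 2*T*(-225 + T))
1/(499340 + ((114925 + 34331) + B(-3*(-33)))) - H(145) = 1/(499340 + ((114925 + 34331) - 3*(-33))) - 2*145*(-225 + 145) = 1/(499340 + (149256 + 99)) - 2*145*(-80) = 1/(499340 + 149355) - 1*(-23200) = 1/648695 + 23200 = 15049724001/648695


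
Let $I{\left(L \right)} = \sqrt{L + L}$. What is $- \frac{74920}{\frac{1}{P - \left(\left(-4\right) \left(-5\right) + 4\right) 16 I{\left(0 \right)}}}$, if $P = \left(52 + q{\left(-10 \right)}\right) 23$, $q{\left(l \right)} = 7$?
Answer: $-101666440$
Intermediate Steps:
$I{\left(L \right)} = \sqrt{2} \sqrt{L}$ ($I{\left(L \right)} = \sqrt{2 L} = \sqrt{2} \sqrt{L}$)
$P = 1357$ ($P = \left(52 + 7\right) 23 = 59 \cdot 23 = 1357$)
$- \frac{74920}{\frac{1}{P - \left(\left(-4\right) \left(-5\right) + 4\right) 16 I{\left(0 \right)}}} = - \frac{74920}{\frac{1}{1357 - \left(\left(-4\right) \left(-5\right) + 4\right) 16 \sqrt{2} \sqrt{0}}} = - \frac{74920}{\frac{1}{1357 - \left(20 + 4\right) 16 \sqrt{2} \cdot 0}} = - \frac{74920}{\frac{1}{1357 - 24 \cdot 16 \cdot 0}} = - \frac{74920}{\frac{1}{1357 - 384 \cdot 0}} = - \frac{74920}{\frac{1}{1357 - 0}} = - \frac{74920}{\frac{1}{1357 + 0}} = - \frac{74920}{\frac{1}{1357}} = - 74920 \frac{1}{\frac{1}{1357}} = \left(-74920\right) 1357 = -101666440$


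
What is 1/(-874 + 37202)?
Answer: 1/36328 ≈ 2.7527e-5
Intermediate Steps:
1/(-874 + 37202) = 1/36328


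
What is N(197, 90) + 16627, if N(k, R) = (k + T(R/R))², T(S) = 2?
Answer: 56228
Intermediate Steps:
N(k, R) = (2 + k)² (N(k, R) = (k + 2)² = (2 + k)²)
N(197, 90) + 16627 = (2 + 197)² + 16627 = 199² + 16627 = 39601 + 16627 = 56228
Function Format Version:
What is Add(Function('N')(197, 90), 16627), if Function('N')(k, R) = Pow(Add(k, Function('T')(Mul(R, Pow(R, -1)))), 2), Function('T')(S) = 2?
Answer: 56228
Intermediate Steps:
Function('N')(k, R) = Pow(Add(2, k), 2) (Function('N')(k, R) = Pow(Add(k, 2), 2) = Pow(Add(2, k), 2))
Add(Function('N')(197, 90), 16627) = Add(Pow(Add(2, 197), 2), 16627) = Add(Pow(199, 2), 16627) = Add(39601, 16627) = 56228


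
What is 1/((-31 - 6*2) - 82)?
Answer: -1/125 ≈ -0.0080000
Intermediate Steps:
1/((-31 - 6*2) - 82) = 1/((-31 - 12) - 82) = 1/(-43 - 82) = 1/(-125) = -1/125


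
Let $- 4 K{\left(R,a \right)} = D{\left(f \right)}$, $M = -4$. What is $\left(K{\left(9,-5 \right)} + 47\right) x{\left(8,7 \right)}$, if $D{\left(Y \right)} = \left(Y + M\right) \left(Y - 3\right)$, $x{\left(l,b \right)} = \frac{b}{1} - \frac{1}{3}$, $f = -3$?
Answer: $\frac{730}{3} \approx 243.33$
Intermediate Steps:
$x{\left(l,b \right)} = - \frac{1}{3} + b$ ($x{\left(l,b \right)} = b 1 - \frac{1}{3} = b - \frac{1}{3} = - \frac{1}{3} + b$)
$D{\left(Y \right)} = \left(-4 + Y\right) \left(-3 + Y\right)$ ($D{\left(Y \right)} = \left(Y - 4\right) \left(Y - 3\right) = \left(-4 + Y\right) \left(-3 + Y\right)$)
$K{\left(R,a \right)} = - \frac{21}{2}$ ($K{\left(R,a \right)} = - \frac{12 + \left(-3\right)^{2} - -21}{4} = - \frac{12 + 9 + 21}{4} = \left(- \frac{1}{4}\right) 42 = - \frac{21}{2}$)
$\left(K{\left(9,-5 \right)} + 47\right) x{\left(8,7 \right)} = \left(- \frac{21}{2} + 47\right) \left(- \frac{1}{3} + 7\right) = \frac{73}{2} \cdot \frac{20}{3} = \frac{730}{3}$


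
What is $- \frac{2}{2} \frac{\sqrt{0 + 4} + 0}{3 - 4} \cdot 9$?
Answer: $18$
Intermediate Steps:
$- \frac{2}{2} \frac{\sqrt{0 + 4} + 0}{3 - 4} \cdot 9 = \left(-2\right) \frac{1}{2} \frac{\sqrt{4} + 0}{-1} \cdot 9 = - \left(2 + 0\right) \left(-1\right) 9 = - 2 \left(-1\right) 9 = \left(-1\right) \left(-2\right) 9 = 2 \cdot 9 = 18$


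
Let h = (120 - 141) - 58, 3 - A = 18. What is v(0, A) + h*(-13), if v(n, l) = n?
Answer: 1027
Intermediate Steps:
A = -15 (A = 3 - 1*18 = 3 - 18 = -15)
h = -79 (h = -21 - 58 = -79)
v(0, A) + h*(-13) = 0 - 79*(-13) = 0 + 1027 = 1027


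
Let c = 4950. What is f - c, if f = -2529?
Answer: -7479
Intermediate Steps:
f - c = -2529 - 1*4950 = -2529 - 4950 = -7479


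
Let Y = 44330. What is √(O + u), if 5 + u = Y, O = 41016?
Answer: √85341 ≈ 292.13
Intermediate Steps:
u = 44325 (u = -5 + 44330 = 44325)
√(O + u) = √(41016 + 44325) = √85341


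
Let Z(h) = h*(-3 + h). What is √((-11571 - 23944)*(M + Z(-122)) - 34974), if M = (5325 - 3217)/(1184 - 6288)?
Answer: I*√220464822238661/638 ≈ 23273.0*I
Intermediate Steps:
M = -527/1276 (M = 2108/(-5104) = 2108*(-1/5104) = -527/1276 ≈ -0.41301)
√((-11571 - 23944)*(M + Z(-122)) - 34974) = √((-11571 - 23944)*(-527/1276 - 122*(-3 - 122)) - 34974) = √(-35515*(-527/1276 - 122*(-125)) - 34974) = √(-35515*(-527/1276 + 15250) - 34974) = √(-35515*19458473/1276 - 34974) = √(-691067668595/1276 - 34974) = √(-691112295419/1276) = I*√220464822238661/638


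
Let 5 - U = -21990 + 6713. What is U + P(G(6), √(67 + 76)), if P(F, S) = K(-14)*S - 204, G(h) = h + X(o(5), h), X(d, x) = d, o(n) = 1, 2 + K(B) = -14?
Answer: 15078 - 16*√143 ≈ 14887.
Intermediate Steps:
K(B) = -16 (K(B) = -2 - 14 = -16)
U = 15282 (U = 5 - (-21990 + 6713) = 5 - 1*(-15277) = 5 + 15277 = 15282)
G(h) = 1 + h (G(h) = h + 1 = 1 + h)
P(F, S) = -204 - 16*S (P(F, S) = -16*S - 204 = -204 - 16*S)
U + P(G(6), √(67 + 76)) = 15282 + (-204 - 16*√(67 + 76)) = 15282 + (-204 - 16*√143) = 15078 - 16*√143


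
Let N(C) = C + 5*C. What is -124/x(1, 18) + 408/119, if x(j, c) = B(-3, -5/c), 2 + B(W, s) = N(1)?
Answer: -193/7 ≈ -27.571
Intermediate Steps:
N(C) = 6*C
B(W, s) = 4 (B(W, s) = -2 + 6*1 = -2 + 6 = 4)
x(j, c) = 4
-124/x(1, 18) + 408/119 = -124/4 + 408/119 = -124*1/4 + 408*(1/119) = -31 + 24/7 = -193/7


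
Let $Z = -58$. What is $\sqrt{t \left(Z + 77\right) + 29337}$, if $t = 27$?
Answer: $5 \sqrt{1194} \approx 172.77$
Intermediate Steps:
$\sqrt{t \left(Z + 77\right) + 29337} = \sqrt{27 \left(-58 + 77\right) + 29337} = \sqrt{27 \cdot 19 + 29337} = \sqrt{513 + 29337} = \sqrt{29850} = 5 \sqrt{1194}$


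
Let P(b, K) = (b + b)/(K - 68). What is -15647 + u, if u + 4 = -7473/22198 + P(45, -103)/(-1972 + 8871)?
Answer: -45541258521031/2909736038 ≈ -15651.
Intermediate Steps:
P(b, K) = 2*b/(-68 + K) (P(b, K) = (2*b)/(-68 + K) = 2*b/(-68 + K))
u = -12618734445/2909736038 (u = -4 + (-7473/22198 + (2*45/(-68 - 103))/(-1972 + 8871)) = -4 + (-7473*1/22198 + (2*45/(-171))/6899) = -4 + (-7473/22198 + (2*45*(-1/171))*(1/6899)) = -4 + (-7473/22198 - 10/19*1/6899) = -4 + (-7473/22198 - 10/131081) = -4 - 979790293/2909736038 = -12618734445/2909736038 ≈ -4.3367)
-15647 + u = -15647 - 12618734445/2909736038 = -45541258521031/2909736038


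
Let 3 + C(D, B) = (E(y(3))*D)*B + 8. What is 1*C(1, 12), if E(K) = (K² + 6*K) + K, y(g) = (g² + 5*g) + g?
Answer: 11021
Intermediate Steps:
y(g) = g² + 6*g
E(K) = K² + 7*K
C(D, B) = 5 + 918*B*D (C(D, B) = -3 + ((((3*(6 + 3))*(7 + 3*(6 + 3)))*D)*B + 8) = -3 + ((((3*9)*(7 + 3*9))*D)*B + 8) = -3 + (((27*(7 + 27))*D)*B + 8) = -3 + (((27*34)*D)*B + 8) = -3 + ((918*D)*B + 8) = -3 + (918*B*D + 8) = -3 + (8 + 918*B*D) = 5 + 918*B*D)
1*C(1, 12) = 1*(5 + 918*12*1) = 1*(5 + 11016) = 1*11021 = 11021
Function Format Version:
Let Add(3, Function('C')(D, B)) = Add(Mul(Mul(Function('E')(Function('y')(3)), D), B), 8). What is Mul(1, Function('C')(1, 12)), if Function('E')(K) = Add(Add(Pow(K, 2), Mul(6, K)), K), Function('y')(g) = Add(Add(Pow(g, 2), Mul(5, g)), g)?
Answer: 11021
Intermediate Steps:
Function('y')(g) = Add(Pow(g, 2), Mul(6, g))
Function('E')(K) = Add(Pow(K, 2), Mul(7, K))
Function('C')(D, B) = Add(5, Mul(918, B, D)) (Function('C')(D, B) = Add(-3, Add(Mul(Mul(Mul(Mul(3, Add(6, 3)), Add(7, Mul(3, Add(6, 3)))), D), B), 8)) = Add(-3, Add(Mul(Mul(Mul(Mul(3, 9), Add(7, Mul(3, 9))), D), B), 8)) = Add(-3, Add(Mul(Mul(Mul(27, Add(7, 27)), D), B), 8)) = Add(-3, Add(Mul(Mul(Mul(27, 34), D), B), 8)) = Add(-3, Add(Mul(Mul(918, D), B), 8)) = Add(-3, Add(Mul(918, B, D), 8)) = Add(-3, Add(8, Mul(918, B, D))) = Add(5, Mul(918, B, D)))
Mul(1, Function('C')(1, 12)) = Mul(1, Add(5, Mul(918, 12, 1))) = Mul(1, Add(5, 11016)) = Mul(1, 11021) = 11021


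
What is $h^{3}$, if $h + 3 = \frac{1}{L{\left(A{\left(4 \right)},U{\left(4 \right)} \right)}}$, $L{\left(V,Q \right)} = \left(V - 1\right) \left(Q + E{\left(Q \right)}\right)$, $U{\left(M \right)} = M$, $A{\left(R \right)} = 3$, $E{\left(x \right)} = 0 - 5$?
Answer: $- \frac{343}{8} \approx -42.875$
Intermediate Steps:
$E{\left(x \right)} = -5$ ($E{\left(x \right)} = 0 - 5 = -5$)
$L{\left(V,Q \right)} = \left(-1 + V\right) \left(-5 + Q\right)$ ($L{\left(V,Q \right)} = \left(V - 1\right) \left(Q - 5\right) = \left(-1 + V\right) \left(-5 + Q\right)$)
$h = - \frac{7}{2}$ ($h = -3 + \frac{1}{5 - 4 - 15 + 4 \cdot 3} = -3 + \frac{1}{5 - 4 - 15 + 12} = -3 + \frac{1}{-2} = -3 - \frac{1}{2} = - \frac{7}{2} \approx -3.5$)
$h^{3} = \left(- \frac{7}{2}\right)^{3} = - \frac{343}{8}$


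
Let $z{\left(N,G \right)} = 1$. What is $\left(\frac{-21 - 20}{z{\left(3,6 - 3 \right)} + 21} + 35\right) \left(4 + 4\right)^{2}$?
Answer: $\frac{23328}{11} \approx 2120.7$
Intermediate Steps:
$\left(\frac{-21 - 20}{z{\left(3,6 - 3 \right)} + 21} + 35\right) \left(4 + 4\right)^{2} = \left(\frac{-21 - 20}{1 + 21} + 35\right) \left(4 + 4\right)^{2} = \left(- \frac{41}{22} + 35\right) 8^{2} = \left(\left(-41\right) \frac{1}{22} + 35\right) 64 = \left(- \frac{41}{22} + 35\right) 64 = \frac{729}{22} \cdot 64 = \frac{23328}{11}$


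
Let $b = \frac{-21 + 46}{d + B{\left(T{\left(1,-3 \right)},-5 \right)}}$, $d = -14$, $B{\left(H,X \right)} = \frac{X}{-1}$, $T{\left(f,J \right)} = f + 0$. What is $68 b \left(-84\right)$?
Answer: $\frac{47600}{3} \approx 15867.0$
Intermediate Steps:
$T{\left(f,J \right)} = f$
$B{\left(H,X \right)} = - X$ ($B{\left(H,X \right)} = X \left(-1\right) = - X$)
$b = - \frac{25}{9}$ ($b = \frac{-21 + 46}{-14 - -5} = \frac{25}{-14 + 5} = \frac{25}{-9} = 25 \left(- \frac{1}{9}\right) = - \frac{25}{9} \approx -2.7778$)
$68 b \left(-84\right) = 68 \left(- \frac{25}{9}\right) \left(-84\right) = \left(- \frac{1700}{9}\right) \left(-84\right) = \frac{47600}{3}$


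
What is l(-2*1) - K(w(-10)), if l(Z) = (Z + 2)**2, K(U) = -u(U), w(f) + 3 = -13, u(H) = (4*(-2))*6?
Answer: -48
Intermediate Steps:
u(H) = -48 (u(H) = -8*6 = -48)
w(f) = -16 (w(f) = -3 - 13 = -16)
K(U) = 48 (K(U) = -1*(-48) = 48)
l(Z) = (2 + Z)**2
l(-2*1) - K(w(-10)) = (2 - 2*1)**2 - 1*48 = (2 - 2)**2 - 48 = 0**2 - 48 = 0 - 48 = -48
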